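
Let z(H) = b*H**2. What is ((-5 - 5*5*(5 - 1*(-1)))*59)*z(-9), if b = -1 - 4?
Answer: 3703725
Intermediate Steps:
b = -5
z(H) = -5*H**2
((-5 - 5*5*(5 - 1*(-1)))*59)*z(-9) = ((-5 - 5*5*(5 - 1*(-1)))*59)*(-5*(-9)**2) = ((-5 - 25*(5 + 1))*59)*(-5*81) = ((-5 - 25*6)*59)*(-405) = ((-5 - 1*150)*59)*(-405) = ((-5 - 150)*59)*(-405) = -155*59*(-405) = -9145*(-405) = 3703725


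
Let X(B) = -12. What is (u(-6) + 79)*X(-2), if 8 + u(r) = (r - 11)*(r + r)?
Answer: -3300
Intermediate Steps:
u(r) = -8 + 2*r*(-11 + r) (u(r) = -8 + (r - 11)*(r + r) = -8 + (-11 + r)*(2*r) = -8 + 2*r*(-11 + r))
(u(-6) + 79)*X(-2) = ((-8 - 22*(-6) + 2*(-6)**2) + 79)*(-12) = ((-8 + 132 + 2*36) + 79)*(-12) = ((-8 + 132 + 72) + 79)*(-12) = (196 + 79)*(-12) = 275*(-12) = -3300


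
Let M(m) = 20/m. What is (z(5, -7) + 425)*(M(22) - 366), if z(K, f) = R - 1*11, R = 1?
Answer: -1666640/11 ≈ -1.5151e+5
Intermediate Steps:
z(K, f) = -10 (z(K, f) = 1 - 1*11 = 1 - 11 = -10)
(z(5, -7) + 425)*(M(22) - 366) = (-10 + 425)*(20/22 - 366) = 415*(20*(1/22) - 366) = 415*(10/11 - 366) = 415*(-4016/11) = -1666640/11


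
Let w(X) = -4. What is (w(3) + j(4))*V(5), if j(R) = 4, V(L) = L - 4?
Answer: 0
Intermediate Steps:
V(L) = -4 + L
(w(3) + j(4))*V(5) = (-4 + 4)*(-4 + 5) = 0*1 = 0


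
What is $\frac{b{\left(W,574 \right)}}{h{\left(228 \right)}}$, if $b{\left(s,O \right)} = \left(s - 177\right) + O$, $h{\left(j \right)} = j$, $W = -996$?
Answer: $- \frac{599}{228} \approx -2.6272$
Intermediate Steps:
$b{\left(s,O \right)} = -177 + O + s$ ($b{\left(s,O \right)} = \left(-177 + s\right) + O = -177 + O + s$)
$\frac{b{\left(W,574 \right)}}{h{\left(228 \right)}} = \frac{-177 + 574 - 996}{228} = \left(-599\right) \frac{1}{228} = - \frac{599}{228}$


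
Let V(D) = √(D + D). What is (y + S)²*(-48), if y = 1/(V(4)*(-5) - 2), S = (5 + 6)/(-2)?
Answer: -3473928/2401 - 64560*√2/2401 ≈ -1484.9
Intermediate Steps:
S = -11/2 (S = 11*(-½) = -11/2 ≈ -5.5000)
V(D) = √2*√D (V(D) = √(2*D) = √2*√D)
y = 1/(-2 - 10*√2) (y = 1/((√2*√4)*(-5) - 2) = 1/((√2*2)*(-5) - 2) = 1/((2*√2)*(-5) - 2) = 1/(-10*√2 - 2) = 1/(-2 - 10*√2) ≈ -0.061950)
(y + S)²*(-48) = ((1/98 - 5*√2/98) - 11/2)²*(-48) = (-269/49 - 5*√2/98)²*(-48) = -48*(-269/49 - 5*√2/98)²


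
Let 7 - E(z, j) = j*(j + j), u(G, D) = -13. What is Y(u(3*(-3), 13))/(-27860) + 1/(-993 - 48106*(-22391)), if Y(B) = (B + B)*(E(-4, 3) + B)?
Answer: -171502603639/7657151813185 ≈ -0.022398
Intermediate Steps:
E(z, j) = 7 - 2*j² (E(z, j) = 7 - j*(j + j) = 7 - j*2*j = 7 - 2*j²)
Y(B) = 2*B*(-11 + B) (Y(B) = (B + B)*((7 - 2*3²) + B) = (2*B)*((7 - 2*9) + B) = (2*B)*((7 - 18) + B) = (2*B)*(-11 + B) = 2*B*(-11 + B))
Y(u(3*(-3), 13))/(-27860) + 1/(-993 - 48106*(-22391)) = (2*(-13)*(-11 - 13))/(-27860) + 1/(-993 - 48106*(-22391)) = (2*(-13)*(-24))*(-1/27860) - 1/22391/(-49099) = 624*(-1/27860) - 1/49099*(-1/22391) = -156/6965 + 1/1099375709 = -171502603639/7657151813185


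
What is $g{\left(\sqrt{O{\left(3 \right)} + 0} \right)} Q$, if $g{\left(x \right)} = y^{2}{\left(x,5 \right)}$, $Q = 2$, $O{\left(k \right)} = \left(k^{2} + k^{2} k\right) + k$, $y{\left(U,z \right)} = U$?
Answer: $78$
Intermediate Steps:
$O{\left(k \right)} = k + k^{2} + k^{3}$ ($O{\left(k \right)} = \left(k^{2} + k^{3}\right) + k = k + k^{2} + k^{3}$)
$g{\left(x \right)} = x^{2}$
$g{\left(\sqrt{O{\left(3 \right)} + 0} \right)} Q = \left(\sqrt{3 \left(1 + 3 + 3^{2}\right) + 0}\right)^{2} \cdot 2 = \left(\sqrt{3 \left(1 + 3 + 9\right) + 0}\right)^{2} \cdot 2 = \left(\sqrt{3 \cdot 13 + 0}\right)^{2} \cdot 2 = \left(\sqrt{39 + 0}\right)^{2} \cdot 2 = \left(\sqrt{39}\right)^{2} \cdot 2 = 39 \cdot 2 = 78$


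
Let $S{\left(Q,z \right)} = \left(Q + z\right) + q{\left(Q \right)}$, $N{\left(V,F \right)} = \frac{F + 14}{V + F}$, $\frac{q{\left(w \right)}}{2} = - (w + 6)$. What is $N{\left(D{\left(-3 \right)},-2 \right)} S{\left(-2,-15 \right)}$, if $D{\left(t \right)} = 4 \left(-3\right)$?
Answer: $\frac{150}{7} \approx 21.429$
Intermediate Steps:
$q{\left(w \right)} = -12 - 2 w$ ($q{\left(w \right)} = 2 \left(- (w + 6)\right) = 2 \left(- (6 + w)\right) = 2 \left(-6 - w\right) = -12 - 2 w$)
$D{\left(t \right)} = -12$
$N{\left(V,F \right)} = \frac{14 + F}{F + V}$
$S{\left(Q,z \right)} = -12 + z - Q$ ($S{\left(Q,z \right)} = \left(Q + z\right) - \left(12 + 2 Q\right) = -12 + z - Q$)
$N{\left(D{\left(-3 \right)},-2 \right)} S{\left(-2,-15 \right)} = \frac{14 - 2}{-2 - 12} \left(-12 - 15 - -2\right) = \frac{1}{-14} \cdot 12 \left(-12 - 15 + 2\right) = \left(- \frac{1}{14}\right) 12 \left(-25\right) = \left(- \frac{6}{7}\right) \left(-25\right) = \frac{150}{7}$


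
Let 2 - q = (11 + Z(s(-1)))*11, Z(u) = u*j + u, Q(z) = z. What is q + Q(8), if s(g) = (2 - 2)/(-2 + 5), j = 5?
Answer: -111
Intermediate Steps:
s(g) = 0 (s(g) = 0/3 = 0*(⅓) = 0)
Z(u) = 6*u (Z(u) = u*5 + u = 5*u + u = 6*u)
q = -119 (q = 2 - (11 + 6*0)*11 = 2 - (11 + 0)*11 = 2 - 11*11 = 2 - 1*121 = 2 - 121 = -119)
q + Q(8) = -119 + 8 = -111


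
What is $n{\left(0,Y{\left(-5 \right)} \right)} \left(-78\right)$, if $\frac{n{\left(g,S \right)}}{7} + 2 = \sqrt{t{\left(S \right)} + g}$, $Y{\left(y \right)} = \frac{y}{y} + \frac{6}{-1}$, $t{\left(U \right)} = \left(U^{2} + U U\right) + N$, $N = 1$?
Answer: $1092 - 546 \sqrt{51} \approx -2807.2$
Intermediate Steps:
$t{\left(U \right)} = 1 + 2 U^{2}$ ($t{\left(U \right)} = \left(U^{2} + U U\right) + 1 = \left(U^{2} + U^{2}\right) + 1 = 2 U^{2} + 1 = 1 + 2 U^{2}$)
$Y{\left(y \right)} = -5$ ($Y{\left(y \right)} = 1 + 6 \left(-1\right) = 1 - 6 = -5$)
$n{\left(g,S \right)} = -14 + 7 \sqrt{1 + g + 2 S^{2}}$ ($n{\left(g,S \right)} = -14 + 7 \sqrt{\left(1 + 2 S^{2}\right) + g} = -14 + 7 \sqrt{1 + g + 2 S^{2}}$)
$n{\left(0,Y{\left(-5 \right)} \right)} \left(-78\right) = \left(-14 + 7 \sqrt{1 + 0 + 2 \left(-5\right)^{2}}\right) \left(-78\right) = \left(-14 + 7 \sqrt{1 + 0 + 2 \cdot 25}\right) \left(-78\right) = \left(-14 + 7 \sqrt{1 + 0 + 50}\right) \left(-78\right) = \left(-14 + 7 \sqrt{51}\right) \left(-78\right) = 1092 - 546 \sqrt{51}$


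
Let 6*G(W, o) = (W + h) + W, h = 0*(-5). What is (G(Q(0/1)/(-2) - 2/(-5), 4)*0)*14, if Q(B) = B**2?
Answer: 0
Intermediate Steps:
h = 0
G(W, o) = W/3 (G(W, o) = ((W + 0) + W)/6 = (W + W)/6 = (2*W)/6 = W/3)
(G(Q(0/1)/(-2) - 2/(-5), 4)*0)*14 = ((((0/1)**2/(-2) - 2/(-5))/3)*0)*14 = ((((0*1)**2*(-1/2) - 2*(-1/5))/3)*0)*14 = (((0**2*(-1/2) + 2/5)/3)*0)*14 = (((0*(-1/2) + 2/5)/3)*0)*14 = (((0 + 2/5)/3)*0)*14 = (((1/3)*(2/5))*0)*14 = ((2/15)*0)*14 = 0*14 = 0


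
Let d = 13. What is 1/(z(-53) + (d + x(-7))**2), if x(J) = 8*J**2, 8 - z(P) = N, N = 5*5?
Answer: 1/164008 ≈ 6.0973e-6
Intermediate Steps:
N = 25
z(P) = -17 (z(P) = 8 - 1*25 = 8 - 25 = -17)
1/(z(-53) + (d + x(-7))**2) = 1/(-17 + (13 + 8*(-7)**2)**2) = 1/(-17 + (13 + 8*49)**2) = 1/(-17 + (13 + 392)**2) = 1/(-17 + 405**2) = 1/(-17 + 164025) = 1/164008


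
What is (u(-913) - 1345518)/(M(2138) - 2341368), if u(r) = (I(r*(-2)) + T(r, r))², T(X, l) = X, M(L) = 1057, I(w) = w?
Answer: 511949/2340311 ≈ 0.21875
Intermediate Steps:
u(r) = r² (u(r) = (r*(-2) + r)² = (-2*r + r)² = (-r)² = r²)
(u(-913) - 1345518)/(M(2138) - 2341368) = ((-913)² - 1345518)/(1057 - 2341368) = (833569 - 1345518)/(-2340311) = -511949*(-1/2340311) = 511949/2340311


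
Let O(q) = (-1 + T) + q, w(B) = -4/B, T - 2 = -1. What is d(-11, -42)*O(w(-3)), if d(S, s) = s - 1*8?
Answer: -200/3 ≈ -66.667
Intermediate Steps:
T = 1 (T = 2 - 1 = 1)
d(S, s) = -8 + s (d(S, s) = s - 8 = -8 + s)
O(q) = q (O(q) = (-1 + 1) + q = 0 + q = q)
d(-11, -42)*O(w(-3)) = (-8 - 42)*(-4/(-3)) = -(-200)*(-1)/3 = -50*4/3 = -200/3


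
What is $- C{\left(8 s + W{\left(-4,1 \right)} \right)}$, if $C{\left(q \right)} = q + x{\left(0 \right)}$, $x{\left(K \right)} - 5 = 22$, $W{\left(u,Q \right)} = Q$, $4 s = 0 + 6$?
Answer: $-40$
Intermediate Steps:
$s = \frac{3}{2}$ ($s = \frac{0 + 6}{4} = \frac{1}{4} \cdot 6 = \frac{3}{2} \approx 1.5$)
$x{\left(K \right)} = 27$ ($x{\left(K \right)} = 5 + 22 = 27$)
$C{\left(q \right)} = 27 + q$ ($C{\left(q \right)} = q + 27 = 27 + q$)
$- C{\left(8 s + W{\left(-4,1 \right)} \right)} = - (27 + \left(8 \cdot \frac{3}{2} + 1\right)) = - (27 + \left(12 + 1\right)) = - (27 + 13) = \left(-1\right) 40 = -40$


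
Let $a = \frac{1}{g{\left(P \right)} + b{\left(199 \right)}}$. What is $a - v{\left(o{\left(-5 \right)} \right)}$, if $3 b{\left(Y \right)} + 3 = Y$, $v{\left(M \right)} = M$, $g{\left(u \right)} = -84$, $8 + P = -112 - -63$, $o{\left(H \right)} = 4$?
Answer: $- \frac{227}{56} \approx -4.0536$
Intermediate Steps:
$P = -57$ ($P = -8 - 49 = -57$)
$b{\left(Y \right)} = -1 + \frac{Y}{3}$
$a = - \frac{3}{56}$ ($a = \frac{1}{-84 + \left(-1 + \frac{1}{3} \cdot 199\right)} = \frac{1}{-84 + \left(-1 + \frac{199}{3}\right)} = \frac{1}{-84 + \frac{196}{3}} = \frac{1}{- \frac{56}{3}} = - \frac{3}{56} \approx -0.053571$)
$a - v{\left(o{\left(-5 \right)} \right)} = - \frac{3}{56} - 4 = - \frac{227}{56}$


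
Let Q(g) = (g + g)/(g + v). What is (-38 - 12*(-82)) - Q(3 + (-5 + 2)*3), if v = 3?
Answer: 942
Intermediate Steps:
Q(g) = 2*g/(3 + g) (Q(g) = (g + g)/(g + 3) = (2*g)/(3 + g) = 2*g/(3 + g))
(-38 - 12*(-82)) - Q(3 + (-5 + 2)*3) = (-38 - 12*(-82)) - 2*(3 + (-5 + 2)*3)/(3 + (3 + (-5 + 2)*3)) = (-38 + 984) - 2*(3 - 3*3)/(3 + (3 - 3*3)) = 946 - 2*(3 - 9)/(3 + (3 - 9)) = 946 - 2*(-6)/(3 - 6) = 946 - 2*(-6)/(-3) = 946 - 2*(-6)*(-1)/3 = 946 - 1*4 = 946 - 4 = 942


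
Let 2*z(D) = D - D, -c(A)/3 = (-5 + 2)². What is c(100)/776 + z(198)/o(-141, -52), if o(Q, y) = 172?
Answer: -27/776 ≈ -0.034794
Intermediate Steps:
c(A) = -27 (c(A) = -3*(-5 + 2)² = -3*(-3)² = -3*9 = -27)
z(D) = 0 (z(D) = (D - D)/2 = (½)*0 = 0)
c(100)/776 + z(198)/o(-141, -52) = -27/776 + 0/172 = -27*1/776 + 0*(1/172) = -27/776 + 0 = -27/776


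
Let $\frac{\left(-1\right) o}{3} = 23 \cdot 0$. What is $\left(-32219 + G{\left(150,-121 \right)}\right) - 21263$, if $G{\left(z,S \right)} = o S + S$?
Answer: $-53603$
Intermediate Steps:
$o = 0$ ($o = - 3 \cdot 23 \cdot 0 = \left(-3\right) 0 = 0$)
$G{\left(z,S \right)} = S$ ($G{\left(z,S \right)} = 0 S + S = 0 + S = S$)
$\left(-32219 + G{\left(150,-121 \right)}\right) - 21263 = \left(-32219 - 121\right) - 21263 = -32340 - 21263 = -53603$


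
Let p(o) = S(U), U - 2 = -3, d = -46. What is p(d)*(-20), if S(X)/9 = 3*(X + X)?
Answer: 1080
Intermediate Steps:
U = -1 (U = 2 - 3 = -1)
S(X) = 54*X (S(X) = 9*(3*(X + X)) = 9*(3*(2*X)) = 9*(6*X) = 54*X)
p(o) = -54 (p(o) = 54*(-1) = -54)
p(d)*(-20) = -54*(-20) = 1080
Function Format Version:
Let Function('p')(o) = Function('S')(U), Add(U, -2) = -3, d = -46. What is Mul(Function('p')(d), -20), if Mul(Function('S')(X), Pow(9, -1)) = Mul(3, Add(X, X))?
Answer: 1080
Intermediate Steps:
U = -1 (U = Add(2, -3) = -1)
Function('S')(X) = Mul(54, X) (Function('S')(X) = Mul(9, Mul(3, Add(X, X))) = Mul(9, Mul(3, Mul(2, X))) = Mul(9, Mul(6, X)) = Mul(54, X))
Function('p')(o) = -54 (Function('p')(o) = Mul(54, -1) = -54)
Mul(Function('p')(d), -20) = Mul(-54, -20) = 1080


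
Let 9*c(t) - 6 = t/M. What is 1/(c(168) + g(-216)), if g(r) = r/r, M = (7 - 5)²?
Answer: 3/19 ≈ 0.15789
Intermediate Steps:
M = 4 (M = 2² = 4)
g(r) = 1
c(t) = ⅔ + t/36 (c(t) = ⅔ + (t/4)/9 = ⅔ + t/36)
1/(c(168) + g(-216)) = 1/((⅔ + (1/36)*168) + 1) = 1/((⅔ + 14/3) + 1) = 1/(16/3 + 1) = 1/(19/3) = 3/19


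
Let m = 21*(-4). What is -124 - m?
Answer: -40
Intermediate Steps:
m = -84
-124 - m = -124 - 1*(-84) = -124 + 84 = -40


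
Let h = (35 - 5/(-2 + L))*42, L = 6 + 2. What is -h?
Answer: -1435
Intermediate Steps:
L = 8
h = 1435 (h = (35 - 5/(-2 + 8))*42 = (35 - 5/6)*42 = (205/6)*42 = 1435)
-h = -1*1435 = -1435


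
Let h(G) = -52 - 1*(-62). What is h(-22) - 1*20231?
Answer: -20221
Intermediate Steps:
h(G) = 10 (h(G) = -52 + 62 = 10)
h(-22) - 1*20231 = 10 - 1*20231 = 10 - 20231 = -20221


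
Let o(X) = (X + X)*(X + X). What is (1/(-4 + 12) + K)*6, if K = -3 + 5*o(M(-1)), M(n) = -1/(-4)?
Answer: -39/4 ≈ -9.7500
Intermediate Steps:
M(n) = ¼ (M(n) = -1*(-¼) = ¼)
o(X) = 4*X² (o(X) = (2*X)*(2*X) = 4*X²)
K = -7/4 (K = -3 + 5*(4*(¼)²) = -3 + 5*(4*(1/16)) = -3 + 5*(¼) = -3 + 5/4 = -7/4 ≈ -1.7500)
(1/(-4 + 12) + K)*6 = (1/(-4 + 12) - 7/4)*6 = (1/8 - 7/4)*6 = (⅛ - 7/4)*6 = -13/8*6 = -39/4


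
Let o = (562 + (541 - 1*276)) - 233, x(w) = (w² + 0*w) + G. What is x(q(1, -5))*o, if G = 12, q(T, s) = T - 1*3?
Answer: 9504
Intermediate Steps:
q(T, s) = -3 + T (q(T, s) = T - 3 = -3 + T)
x(w) = 12 + w² (x(w) = (w² + 0*w) + 12 = (w² + 0) + 12 = w² + 12 = 12 + w²)
o = 594 (o = (562 + (541 - 276)) - 233 = (562 + 265) - 233 = 827 - 233 = 594)
x(q(1, -5))*o = (12 + (-3 + 1)²)*594 = (12 + (-2)²)*594 = (12 + 4)*594 = 16*594 = 9504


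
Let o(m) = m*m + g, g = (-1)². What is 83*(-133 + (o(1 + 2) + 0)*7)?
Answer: -5229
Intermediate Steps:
g = 1
o(m) = 1 + m² (o(m) = m*m + 1 = m² + 1 = 1 + m²)
83*(-133 + (o(1 + 2) + 0)*7) = 83*(-133 + ((1 + (1 + 2)²) + 0)*7) = 83*(-133 + ((1 + 3²) + 0)*7) = 83*(-133 + ((1 + 9) + 0)*7) = 83*(-133 + (10 + 0)*7) = 83*(-133 + 10*7) = 83*(-133 + 70) = 83*(-63) = -5229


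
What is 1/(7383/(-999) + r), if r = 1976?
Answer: 333/655547 ≈ 0.00050797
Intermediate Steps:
1/(7383/(-999) + r) = 1/(7383/(-999) + 1976) = 1/(7383*(-1/999) + 1976) = 1/(-2461/333 + 1976) = 1/(655547/333) = 333/655547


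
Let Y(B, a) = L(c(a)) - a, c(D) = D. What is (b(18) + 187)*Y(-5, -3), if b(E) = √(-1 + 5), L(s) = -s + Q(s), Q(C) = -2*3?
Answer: 0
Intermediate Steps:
Q(C) = -6
L(s) = -6 - s (L(s) = -s - 6 = -6 - s)
Y(B, a) = -6 - 2*a (Y(B, a) = (-6 - a) - a = -6 - 2*a)
b(E) = 2 (b(E) = √4 = 2)
(b(18) + 187)*Y(-5, -3) = (2 + 187)*(-6 - 2*(-3)) = 189*(-6 + 6) = 189*0 = 0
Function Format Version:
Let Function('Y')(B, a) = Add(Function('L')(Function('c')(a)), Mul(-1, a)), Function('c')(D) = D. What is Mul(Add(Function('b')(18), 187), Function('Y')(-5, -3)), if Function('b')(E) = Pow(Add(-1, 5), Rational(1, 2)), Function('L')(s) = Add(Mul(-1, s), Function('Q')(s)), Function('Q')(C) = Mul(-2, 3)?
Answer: 0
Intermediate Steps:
Function('Q')(C) = -6
Function('L')(s) = Add(-6, Mul(-1, s)) (Function('L')(s) = Add(Mul(-1, s), -6) = Add(-6, Mul(-1, s)))
Function('Y')(B, a) = Add(-6, Mul(-2, a)) (Function('Y')(B, a) = Add(Add(-6, Mul(-1, a)), Mul(-1, a)) = Add(-6, Mul(-2, a)))
Function('b')(E) = 2 (Function('b')(E) = Pow(4, Rational(1, 2)) = 2)
Mul(Add(Function('b')(18), 187), Function('Y')(-5, -3)) = Mul(Add(2, 187), Add(-6, Mul(-2, -3))) = Mul(189, Add(-6, 6)) = Mul(189, 0) = 0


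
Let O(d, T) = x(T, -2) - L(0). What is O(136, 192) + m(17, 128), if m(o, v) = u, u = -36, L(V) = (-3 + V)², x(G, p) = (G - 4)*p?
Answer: -421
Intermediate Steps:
x(G, p) = p*(-4 + G) (x(G, p) = (-4 + G)*p = p*(-4 + G))
m(o, v) = -36
O(d, T) = -1 - 2*T (O(d, T) = -2*(-4 + T) - (-3 + 0)² = (8 - 2*T) - 1*(-3)² = (8 - 2*T) - 1*9 = (8 - 2*T) - 9 = -1 - 2*T)
O(136, 192) + m(17, 128) = (-1 - 2*192) - 36 = (-1 - 384) - 36 = -385 - 36 = -421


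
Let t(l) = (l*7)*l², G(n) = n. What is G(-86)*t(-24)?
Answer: 8322048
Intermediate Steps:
t(l) = 7*l³ (t(l) = (7*l)*l² = 7*l³)
G(-86)*t(-24) = -602*(-24)³ = -602*(-13824) = -86*(-96768) = 8322048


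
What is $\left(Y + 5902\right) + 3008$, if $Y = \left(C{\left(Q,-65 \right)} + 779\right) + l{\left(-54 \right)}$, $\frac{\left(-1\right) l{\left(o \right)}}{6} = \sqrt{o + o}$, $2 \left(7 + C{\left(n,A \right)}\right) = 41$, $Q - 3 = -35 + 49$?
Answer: $\frac{19405}{2} - 36 i \sqrt{3} \approx 9702.5 - 62.354 i$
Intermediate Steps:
$Q = 17$ ($Q = 3 + \left(-35 + 49\right) = 3 + 14 = 17$)
$C{\left(n,A \right)} = \frac{27}{2}$ ($C{\left(n,A \right)} = -7 + \frac{1}{2} \cdot 41 = -7 + \frac{41}{2} = \frac{27}{2}$)
$l{\left(o \right)} = - 6 \sqrt{2} \sqrt{o}$ ($l{\left(o \right)} = - 6 \sqrt{o + o} = - 6 \sqrt{2 o} = - 6 \sqrt{2} \sqrt{o}$)
$Y = \frac{1585}{2} - 36 i \sqrt{3}$ ($Y = \left(\frac{27}{2} + 779\right) - 6 \sqrt{2} \sqrt{-54} = \frac{1585}{2} - 6 \sqrt{2} \cdot 3 i \sqrt{6} = \frac{1585}{2} - 36 i \sqrt{3} \approx 792.5 - 62.354 i$)
$\left(Y + 5902\right) + 3008 = \left(\left(\frac{1585}{2} - 36 i \sqrt{3}\right) + 5902\right) + 3008 = \left(\frac{13389}{2} - 36 i \sqrt{3}\right) + 3008 = \frac{19405}{2} - 36 i \sqrt{3}$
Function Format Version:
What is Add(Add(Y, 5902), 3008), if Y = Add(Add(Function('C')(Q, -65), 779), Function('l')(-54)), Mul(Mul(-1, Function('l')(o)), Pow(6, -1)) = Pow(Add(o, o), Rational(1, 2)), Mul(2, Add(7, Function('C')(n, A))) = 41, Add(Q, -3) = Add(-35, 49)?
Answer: Add(Rational(19405, 2), Mul(-36, I, Pow(3, Rational(1, 2)))) ≈ Add(9702.5, Mul(-62.354, I))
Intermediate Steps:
Q = 17 (Q = Add(3, Add(-35, 49)) = Add(3, 14) = 17)
Function('C')(n, A) = Rational(27, 2) (Function('C')(n, A) = Add(-7, Mul(Rational(1, 2), 41)) = Add(-7, Rational(41, 2)) = Rational(27, 2))
Function('l')(o) = Mul(-6, Pow(2, Rational(1, 2)), Pow(o, Rational(1, 2))) (Function('l')(o) = Mul(-6, Pow(Add(o, o), Rational(1, 2))) = Mul(-6, Pow(Mul(2, o), Rational(1, 2))) = Mul(-6, Mul(Pow(2, Rational(1, 2)), Pow(o, Rational(1, 2)))) = Mul(-6, Pow(2, Rational(1, 2)), Pow(o, Rational(1, 2))))
Y = Add(Rational(1585, 2), Mul(-36, I, Pow(3, Rational(1, 2)))) (Y = Add(Add(Rational(27, 2), 779), Mul(-6, Pow(2, Rational(1, 2)), Pow(-54, Rational(1, 2)))) = Add(Rational(1585, 2), Mul(-6, Pow(2, Rational(1, 2)), Mul(3, I, Pow(6, Rational(1, 2))))) = Add(Rational(1585, 2), Mul(-36, I, Pow(3, Rational(1, 2)))) ≈ Add(792.50, Mul(-62.354, I)))
Add(Add(Y, 5902), 3008) = Add(Add(Add(Rational(1585, 2), Mul(-36, I, Pow(3, Rational(1, 2)))), 5902), 3008) = Add(Add(Rational(13389, 2), Mul(-36, I, Pow(3, Rational(1, 2)))), 3008) = Add(Rational(19405, 2), Mul(-36, I, Pow(3, Rational(1, 2))))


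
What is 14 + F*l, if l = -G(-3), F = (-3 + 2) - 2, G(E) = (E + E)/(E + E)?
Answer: 17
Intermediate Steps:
G(E) = 1 (G(E) = (2*E)/((2*E)) = (2*E)*(1/(2*E)) = 1)
F = -3 (F = -1 - 2 = -3)
l = -1 (l = -1*1 = -1)
14 + F*l = 14 - 3*(-1) = 14 + 3 = 17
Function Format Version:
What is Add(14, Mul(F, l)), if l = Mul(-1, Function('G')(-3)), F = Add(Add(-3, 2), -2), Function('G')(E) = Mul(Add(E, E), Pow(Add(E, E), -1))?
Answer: 17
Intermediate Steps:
Function('G')(E) = 1 (Function('G')(E) = Mul(Mul(2, E), Pow(Mul(2, E), -1)) = Mul(Mul(2, E), Mul(Rational(1, 2), Pow(E, -1))) = 1)
F = -3 (F = Add(-1, -2) = -3)
l = -1 (l = Mul(-1, 1) = -1)
Add(14, Mul(F, l)) = Add(14, Mul(-3, -1)) = Add(14, 3) = 17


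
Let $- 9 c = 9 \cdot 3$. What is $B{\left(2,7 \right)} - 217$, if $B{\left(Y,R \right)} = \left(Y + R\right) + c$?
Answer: $-211$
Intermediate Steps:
$c = -3$ ($c = - \frac{9 \cdot 3}{9} = \left(- \frac{1}{9}\right) 27 = -3$)
$B{\left(Y,R \right)} = -3 + R + Y$ ($B{\left(Y,R \right)} = \left(Y + R\right) - 3 = \left(R + Y\right) - 3 = -3 + R + Y$)
$B{\left(2,7 \right)} - 217 = \left(-3 + 7 + 2\right) - 217 = 6 - 217 = -211$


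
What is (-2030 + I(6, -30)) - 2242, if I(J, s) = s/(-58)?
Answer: -123873/29 ≈ -4271.5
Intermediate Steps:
I(J, s) = -s/58 (I(J, s) = s*(-1/58) = -s/58)
(-2030 + I(6, -30)) - 2242 = (-2030 - 1/58*(-30)) - 2242 = (-2030 + 15/29) - 2242 = -58855/29 - 2242 = -123873/29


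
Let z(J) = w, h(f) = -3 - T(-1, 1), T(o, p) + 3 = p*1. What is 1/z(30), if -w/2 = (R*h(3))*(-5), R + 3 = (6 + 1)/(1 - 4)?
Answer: 3/160 ≈ 0.018750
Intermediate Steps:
T(o, p) = -3 + p (T(o, p) = -3 + p*1 = -3 + p)
h(f) = -1 (h(f) = -3 - (-3 + 1) = -3 - 1*(-2) = -3 + 2 = -1)
R = -16/3 (R = -3 + (6 + 1)/(1 - 4) = -3 + 7/(-3) = -3 + 7*(-⅓) = -3 - 7/3 = -16/3 ≈ -5.3333)
w = 160/3 (w = -2*(-16/3*(-1))*(-5) = -32*(-5)/3 = -2*(-80/3) = 160/3 ≈ 53.333)
z(J) = 160/3
1/z(30) = 1/(160/3) = 3/160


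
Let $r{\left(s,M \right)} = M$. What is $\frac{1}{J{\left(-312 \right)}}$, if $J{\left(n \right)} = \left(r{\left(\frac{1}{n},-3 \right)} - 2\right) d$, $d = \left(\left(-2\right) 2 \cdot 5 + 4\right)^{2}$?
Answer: $- \frac{1}{1280} \approx -0.00078125$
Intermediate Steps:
$d = 256$ ($d = \left(\left(-4\right) 5 + 4\right)^{2} = \left(-20 + 4\right)^{2} = \left(-16\right)^{2} = 256$)
$J{\left(n \right)} = -1280$ ($J{\left(n \right)} = \left(-3 - 2\right) 256 = \left(-5\right) 256 = -1280$)
$\frac{1}{J{\left(-312 \right)}} = \frac{1}{-1280} = - \frac{1}{1280}$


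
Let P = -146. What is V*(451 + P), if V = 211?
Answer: 64355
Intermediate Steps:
V*(451 + P) = 211*(451 - 146) = 211*305 = 64355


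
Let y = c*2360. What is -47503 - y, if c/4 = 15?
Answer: -189103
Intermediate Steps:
c = 60 (c = 4*15 = 60)
y = 141600 (y = 60*2360 = 141600)
-47503 - y = -47503 - 1*141600 = -47503 - 141600 = -189103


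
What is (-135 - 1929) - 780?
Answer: -2844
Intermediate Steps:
(-135 - 1929) - 780 = -2064 - 780 = -2844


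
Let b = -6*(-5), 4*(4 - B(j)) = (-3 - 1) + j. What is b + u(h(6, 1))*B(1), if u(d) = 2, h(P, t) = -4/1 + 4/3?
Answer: 79/2 ≈ 39.500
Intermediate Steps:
h(P, t) = -8/3 (h(P, t) = -4*1 + 4*(⅓) = -4 + 4/3 = -8/3)
B(j) = 5 - j/4 (B(j) = 4 - ((-3 - 1) + j)/4 = 4 - (-4 + j)/4 = 4 + (1 - j/4) = 5 - j/4)
b = 30
b + u(h(6, 1))*B(1) = 30 + 2*(5 - ¼*1) = 30 + 2*(5 - ¼) = 30 + 2*(19/4) = 30 + 19/2 = 79/2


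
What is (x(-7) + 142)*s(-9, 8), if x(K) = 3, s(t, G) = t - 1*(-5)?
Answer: -580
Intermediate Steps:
s(t, G) = 5 + t (s(t, G) = t + 5 = 5 + t)
(x(-7) + 142)*s(-9, 8) = (3 + 142)*(5 - 9) = 145*(-4) = -580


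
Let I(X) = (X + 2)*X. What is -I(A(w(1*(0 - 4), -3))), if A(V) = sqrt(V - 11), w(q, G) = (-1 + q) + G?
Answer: 19 - 2*I*sqrt(19) ≈ 19.0 - 8.7178*I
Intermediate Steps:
w(q, G) = -1 + G + q
A(V) = sqrt(-11 + V)
I(X) = X*(2 + X) (I(X) = (2 + X)*X = X*(2 + X))
-I(A(w(1*(0 - 4), -3))) = -sqrt(-11 + (-1 - 3 + 1*(0 - 4)))*(2 + sqrt(-11 + (-1 - 3 + 1*(0 - 4)))) = -sqrt(-11 + (-1 - 3 + 1*(-4)))*(2 + sqrt(-11 + (-1 - 3 + 1*(-4)))) = -sqrt(-11 + (-1 - 3 - 4))*(2 + sqrt(-11 + (-1 - 3 - 4))) = -sqrt(-11 - 8)*(2 + sqrt(-11 - 8)) = -sqrt(-19)*(2 + sqrt(-19)) = -I*sqrt(19)*(2 + I*sqrt(19))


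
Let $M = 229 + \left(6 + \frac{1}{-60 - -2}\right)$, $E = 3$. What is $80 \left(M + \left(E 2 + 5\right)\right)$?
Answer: $\frac{570680}{29} \approx 19679.0$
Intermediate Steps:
$M = \frac{13629}{58}$ ($M = 229 + \left(6 + \frac{1}{-60 + 2}\right) = 229 + \left(6 + \frac{1}{-58}\right) = 229 + \left(6 - \frac{1}{58}\right) = 229 + \frac{347}{58} = \frac{13629}{58} \approx 234.98$)
$80 \left(M + \left(E 2 + 5\right)\right) = 80 \left(\frac{13629}{58} + \left(3 \cdot 2 + 5\right)\right) = 80 \left(\frac{13629}{58} + \left(6 + 5\right)\right) = 80 \left(\frac{13629}{58} + 11\right) = 80 \cdot \frac{14267}{58} = \frac{570680}{29}$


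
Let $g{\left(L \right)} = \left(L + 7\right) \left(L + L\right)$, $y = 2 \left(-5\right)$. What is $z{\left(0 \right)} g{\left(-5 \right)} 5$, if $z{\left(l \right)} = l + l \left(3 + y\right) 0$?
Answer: $0$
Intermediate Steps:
$y = -10$
$g{\left(L \right)} = 2 L \left(7 + L\right)$ ($g{\left(L \right)} = \left(7 + L\right) 2 L = 2 L \left(7 + L\right)$)
$z{\left(l \right)} = l$ ($z{\left(l \right)} = l + l \left(3 - 10\right) 0 = l + l \left(\left(-7\right) 0\right) = l + l 0 = l + 0 = l$)
$z{\left(0 \right)} g{\left(-5 \right)} 5 = 0 \cdot 2 \left(-5\right) \left(7 - 5\right) 5 = 0 \cdot 2 \left(-5\right) 2 \cdot 5 = 0 \left(-20\right) 5 = 0 \cdot 5 = 0$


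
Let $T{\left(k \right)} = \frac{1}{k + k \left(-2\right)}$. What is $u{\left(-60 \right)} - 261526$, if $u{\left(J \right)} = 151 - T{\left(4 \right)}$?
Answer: $- \frac{1045499}{4} \approx -2.6137 \cdot 10^{5}$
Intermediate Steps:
$T{\left(k \right)} = - \frac{1}{k}$ ($T{\left(k \right)} = \frac{1}{k - 2 k} = \frac{1}{\left(-1\right) k} = - \frac{1}{k}$)
$u{\left(J \right)} = \frac{605}{4}$ ($u{\left(J \right)} = 151 - - \frac{1}{4} = 151 + \frac{1}{4} = \frac{605}{4}$)
$u{\left(-60 \right)} - 261526 = \frac{605}{4} - 261526 = - \frac{1045499}{4}$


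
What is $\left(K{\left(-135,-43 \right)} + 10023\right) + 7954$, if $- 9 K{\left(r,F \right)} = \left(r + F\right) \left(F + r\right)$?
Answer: $\frac{130109}{9} \approx 14457.0$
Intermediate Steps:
$K{\left(r,F \right)} = - \frac{\left(F + r\right)^{2}}{9}$ ($K{\left(r,F \right)} = - \frac{\left(r + F\right) \left(F + r\right)}{9} = - \frac{\left(F + r\right) \left(F + r\right)}{9} = - \frac{\left(F + r\right)^{2}}{9}$)
$\left(K{\left(-135,-43 \right)} + 10023\right) + 7954 = \left(- \frac{\left(-43 - 135\right)^{2}}{9} + 10023\right) + 7954 = \left(- \frac{\left(-178\right)^{2}}{9} + 10023\right) + 7954 = \left(\left(- \frac{1}{9}\right) 31684 + 10023\right) + 7954 = \left(- \frac{31684}{9} + 10023\right) + 7954 = \frac{58523}{9} + 7954 = \frac{130109}{9}$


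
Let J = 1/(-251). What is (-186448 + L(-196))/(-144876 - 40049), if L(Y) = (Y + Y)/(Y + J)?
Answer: 9172583864/9097755225 ≈ 1.0082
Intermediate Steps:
J = -1/251 ≈ -0.0039841
L(Y) = 2*Y/(-1/251 + Y) (L(Y) = (Y + Y)/(Y - 1/251) = (2*Y)/(-1/251 + Y) = 2*Y/(-1/251 + Y))
(-186448 + L(-196))/(-144876 - 40049) = (-186448 + 502*(-196)/(-1 + 251*(-196)))/(-144876 - 40049) = (-186448 + 502*(-196)/(-1 - 49196))/(-184925) = (-186448 + 502*(-196)/(-49197))*(-1/184925) = (-186448 + 502*(-196)*(-1/49197))*(-1/184925) = (-186448 + 98392/49197)*(-1/184925) = -9172583864/49197*(-1/184925) = 9172583864/9097755225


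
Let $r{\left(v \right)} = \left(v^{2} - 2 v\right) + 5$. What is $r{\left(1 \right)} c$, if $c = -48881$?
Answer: $-195524$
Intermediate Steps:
$r{\left(v \right)} = 5 + v^{2} - 2 v$
$r{\left(1 \right)} c = \left(5 + 1^{2} - 2\right) \left(-48881\right) = \left(5 + 1 - 2\right) \left(-48881\right) = 4 \left(-48881\right) = -195524$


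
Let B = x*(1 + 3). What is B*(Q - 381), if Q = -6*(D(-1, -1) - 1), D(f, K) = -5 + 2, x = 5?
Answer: -7140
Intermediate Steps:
D(f, K) = -3
Q = 24 (Q = -6*(-3 - 1) = -6*(-4) = 24)
B = 20 (B = 5*(1 + 3) = 5*4 = 20)
B*(Q - 381) = 20*(24 - 381) = 20*(-357) = -7140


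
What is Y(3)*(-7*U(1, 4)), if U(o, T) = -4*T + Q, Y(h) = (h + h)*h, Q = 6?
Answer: 1260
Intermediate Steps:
Y(h) = 2*h² (Y(h) = (2*h)*h = 2*h²)
U(o, T) = 6 - 4*T (U(o, T) = -4*T + 6 = 6 - 4*T)
Y(3)*(-7*U(1, 4)) = (2*3²)*(-7*(6 - 4*4)) = (2*9)*(-7*(6 - 16)) = 18*(-7*(-10)) = 18*70 = 1260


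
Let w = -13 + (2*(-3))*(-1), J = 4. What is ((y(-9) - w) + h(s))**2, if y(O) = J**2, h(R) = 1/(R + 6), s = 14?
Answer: 212521/400 ≈ 531.30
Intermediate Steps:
h(R) = 1/(6 + R)
w = -7 (w = -13 - 6*(-1) = -13 + 6 = -7)
y(O) = 16 (y(O) = 4**2 = 16)
((y(-9) - w) + h(s))**2 = ((16 - 1*(-7)) + 1/(6 + 14))**2 = ((16 + 7) + 1/20)**2 = (23 + 1/20)**2 = (461/20)**2 = 212521/400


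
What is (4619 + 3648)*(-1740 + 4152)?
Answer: 19940004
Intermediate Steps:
(4619 + 3648)*(-1740 + 4152) = 8267*2412 = 19940004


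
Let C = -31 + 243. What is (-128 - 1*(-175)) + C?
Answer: 259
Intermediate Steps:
C = 212
(-128 - 1*(-175)) + C = (-128 - 1*(-175)) + 212 = (-128 + 175) + 212 = 47 + 212 = 259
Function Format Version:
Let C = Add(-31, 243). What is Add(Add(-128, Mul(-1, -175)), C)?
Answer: 259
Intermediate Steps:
C = 212
Add(Add(-128, Mul(-1, -175)), C) = Add(Add(-128, Mul(-1, -175)), 212) = Add(Add(-128, 175), 212) = Add(47, 212) = 259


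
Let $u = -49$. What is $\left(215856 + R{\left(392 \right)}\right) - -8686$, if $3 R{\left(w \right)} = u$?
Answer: $\frac{673577}{3} \approx 2.2453 \cdot 10^{5}$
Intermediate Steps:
$R{\left(w \right)} = - \frac{49}{3}$ ($R{\left(w \right)} = \frac{1}{3} \left(-49\right) = - \frac{49}{3}$)
$\left(215856 + R{\left(392 \right)}\right) - -8686 = \left(215856 - \frac{49}{3}\right) - -8686 = \frac{647519}{3} + \left(-147103 + 155789\right) = \frac{647519}{3} + 8686 = \frac{673577}{3}$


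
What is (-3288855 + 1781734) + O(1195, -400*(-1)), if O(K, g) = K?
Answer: -1505926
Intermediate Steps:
(-3288855 + 1781734) + O(1195, -400*(-1)) = (-3288855 + 1781734) + 1195 = -1507121 + 1195 = -1505926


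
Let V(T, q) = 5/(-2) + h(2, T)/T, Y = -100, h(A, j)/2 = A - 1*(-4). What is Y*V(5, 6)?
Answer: 10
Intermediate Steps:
h(A, j) = 8 + 2*A (h(A, j) = 2*(A - 1*(-4)) = 2*(A + 4) = 2*(4 + A) = 8 + 2*A)
V(T, q) = -5/2 + 12/T (V(T, q) = 5/(-2) + (8 + 2*2)/T = 5*(-1/2) + (8 + 4)/T = -5/2 + 12/T)
Y*V(5, 6) = -100*(-5/2 + 12/5) = -100*(-1/10) = 10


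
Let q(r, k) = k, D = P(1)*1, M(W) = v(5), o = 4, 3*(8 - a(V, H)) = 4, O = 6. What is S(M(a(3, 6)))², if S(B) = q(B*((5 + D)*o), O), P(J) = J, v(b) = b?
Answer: 36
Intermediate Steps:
a(V, H) = 20/3 (a(V, H) = 8 - ⅓*4 = 8 - 4/3 = 20/3)
M(W) = 5
D = 1 (D = 1*1 = 1)
S(B) = 6
S(M(a(3, 6)))² = 6² = 36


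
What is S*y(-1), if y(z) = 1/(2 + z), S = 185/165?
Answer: 37/33 ≈ 1.1212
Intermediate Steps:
S = 37/33 (S = 185*(1/165) = 37/33 ≈ 1.1212)
S*y(-1) = 37/(33*(2 - 1)) = (37/33)/1 = (37/33)*1 = 37/33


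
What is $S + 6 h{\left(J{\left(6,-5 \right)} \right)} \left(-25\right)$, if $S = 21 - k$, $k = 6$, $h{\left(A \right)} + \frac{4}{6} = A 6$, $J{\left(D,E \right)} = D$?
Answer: $-5285$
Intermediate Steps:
$h{\left(A \right)} = - \frac{2}{3} + 6 A$ ($h{\left(A \right)} = - \frac{2}{3} + A 6 = - \frac{2}{3} + 6 A$)
$S = 15$ ($S = 21 - 6 = 15$)
$S + 6 h{\left(J{\left(6,-5 \right)} \right)} \left(-25\right) = 15 + 6 \left(- \frac{2}{3} + 6 \cdot 6\right) \left(-25\right) = 15 + 6 \left(- \frac{2}{3} + 36\right) \left(-25\right) = 15 + 6 \cdot \frac{106}{3} \left(-25\right) = 15 + 212 \left(-25\right) = 15 - 5300 = -5285$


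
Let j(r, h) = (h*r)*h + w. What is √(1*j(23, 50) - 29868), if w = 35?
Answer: √27667 ≈ 166.33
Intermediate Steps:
j(r, h) = 35 + r*h² (j(r, h) = (h*r)*h + 35 = r*h² + 35 = 35 + r*h²)
√(1*j(23, 50) - 29868) = √(1*(35 + 23*50²) - 29868) = √(1*(35 + 23*2500) - 29868) = √(1*(35 + 57500) - 29868) = √(1*57535 - 29868) = √(57535 - 29868) = √27667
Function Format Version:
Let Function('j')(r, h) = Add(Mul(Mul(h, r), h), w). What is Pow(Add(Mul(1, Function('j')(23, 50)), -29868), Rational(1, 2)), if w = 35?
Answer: Pow(27667, Rational(1, 2)) ≈ 166.33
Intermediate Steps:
Function('j')(r, h) = Add(35, Mul(r, Pow(h, 2))) (Function('j')(r, h) = Add(Mul(Mul(h, r), h), 35) = Add(Mul(r, Pow(h, 2)), 35) = Add(35, Mul(r, Pow(h, 2))))
Pow(Add(Mul(1, Function('j')(23, 50)), -29868), Rational(1, 2)) = Pow(Add(Mul(1, Add(35, Mul(23, Pow(50, 2)))), -29868), Rational(1, 2)) = Pow(Add(Mul(1, Add(35, Mul(23, 2500))), -29868), Rational(1, 2)) = Pow(Add(Mul(1, Add(35, 57500)), -29868), Rational(1, 2)) = Pow(Add(Mul(1, 57535), -29868), Rational(1, 2)) = Pow(Add(57535, -29868), Rational(1, 2)) = Pow(27667, Rational(1, 2))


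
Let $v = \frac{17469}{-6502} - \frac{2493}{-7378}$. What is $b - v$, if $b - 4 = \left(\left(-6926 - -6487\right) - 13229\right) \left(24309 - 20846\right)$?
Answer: $- \frac{567653118601721}{11992939} \approx -4.7332 \cdot 10^{7}$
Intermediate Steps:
$b = -47332280$ ($b = 4 + \left(\left(-6926 - -6487\right) - 13229\right) \left(24309 - 20846\right) = 4 + \left(\left(-6926 + 6487\right) - 13229\right) 3463 = 4 + \left(-439 - 13229\right) 3463 = 4 - 47332284 = -47332280$)
$v = - \frac{28169199}{11992939}$ ($v = 17469 \left(- \frac{1}{6502}\right) - - \frac{2493}{7378} = - \frac{17469}{6502} + \frac{2493}{7378} = - \frac{28169199}{11992939} \approx -2.3488$)
$b - v = -47332280 - - \frac{28169199}{11992939} = -47332280 + \frac{28169199}{11992939} = - \frac{567653118601721}{11992939}$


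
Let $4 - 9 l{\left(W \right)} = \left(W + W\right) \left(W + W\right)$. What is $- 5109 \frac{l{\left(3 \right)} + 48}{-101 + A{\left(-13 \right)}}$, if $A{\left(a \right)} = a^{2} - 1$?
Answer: $- \frac{681200}{201} \approx -3389.1$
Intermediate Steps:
$l{\left(W \right)} = \frac{4}{9} - \frac{4 W^{2}}{9}$ ($l{\left(W \right)} = \frac{4}{9} - \frac{\left(W + W\right) \left(W + W\right)}{9} = \frac{4}{9} - \frac{2 W 2 W}{9} = \frac{4}{9} - \frac{4 W^{2}}{9}$)
$A{\left(a \right)} = -1 + a^{2}$
$- 5109 \frac{l{\left(3 \right)} + 48}{-101 + A{\left(-13 \right)}} = - 5109 \frac{\left(\frac{4}{9} - \frac{4 \cdot 3^{2}}{9}\right) + 48}{-101 - \left(1 - \left(-13\right)^{2}\right)} = - 5109 \frac{\left(\frac{4}{9} - 4\right) + 48}{-101 + \left(-1 + 169\right)} = - 5109 \frac{\left(\frac{4}{9} - 4\right) + 48}{-101 + 168} = - 5109 \frac{- \frac{32}{9} + 48}{67} = - 5109 \cdot \frac{400}{9} \cdot \frac{1}{67} = \left(-5109\right) \frac{400}{603} = - \frac{681200}{201}$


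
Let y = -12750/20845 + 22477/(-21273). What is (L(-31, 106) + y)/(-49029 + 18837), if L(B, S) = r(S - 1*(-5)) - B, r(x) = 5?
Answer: -434969167/382520291472 ≈ -0.0011371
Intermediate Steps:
L(B, S) = 5 - B
y = -21136109/12669591 (y = -12750*1/20845 + 22477*(-1/21273) = -2550/4169 - 3211/3039 = -21136109/12669591 ≈ -1.6683)
(L(-31, 106) + y)/(-49029 + 18837) = ((5 - 1*(-31)) - 21136109/12669591)/(-49029 + 18837) = ((5 + 31) - 21136109/12669591)/(-30192) = (36 - 21136109/12669591)*(-1/30192) = (434969167/12669591)*(-1/30192) = -434969167/382520291472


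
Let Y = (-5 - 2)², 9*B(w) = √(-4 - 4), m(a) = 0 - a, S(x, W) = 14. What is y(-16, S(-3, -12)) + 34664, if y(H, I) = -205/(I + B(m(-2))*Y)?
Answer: 86851379/2506 + 1845*I*√2/358 ≈ 34657.0 + 7.2883*I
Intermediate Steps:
m(a) = -a
B(w) = 2*I*√2/9 (B(w) = √(-4 - 4)/9 = √(-8)/9 = (2*I*√2)/9 = 2*I*√2/9)
Y = 49 (Y = (-7)² = 49)
y(H, I) = -205/(I + 98*I*√2/9) (y(H, I) = -205/(I + (2*I*√2/9)*49) = -205/(I + 98*I*√2/9))
y(-16, S(-3, -12)) + 34664 = -1845/(9*14 + 98*I*√2) + 34664 = -1845/(126 + 98*I*√2) + 34664 = 34664 - 1845/(126 + 98*I*√2)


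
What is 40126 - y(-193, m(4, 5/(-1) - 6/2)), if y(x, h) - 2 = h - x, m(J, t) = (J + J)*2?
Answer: 39915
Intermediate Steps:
m(J, t) = 4*J (m(J, t) = (2*J)*2 = 4*J)
y(x, h) = 2 + h - x (y(x, h) = 2 + (h - x) = 2 + h - x)
40126 - y(-193, m(4, 5/(-1) - 6/2)) = 40126 - (2 + 4*4 - 1*(-193)) = 40126 - (2 + 16 + 193) = 40126 - 1*211 = 40126 - 211 = 39915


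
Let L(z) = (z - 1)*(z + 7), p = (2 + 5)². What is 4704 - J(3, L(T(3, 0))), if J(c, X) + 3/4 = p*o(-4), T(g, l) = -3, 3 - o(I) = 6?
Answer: 19407/4 ≈ 4851.8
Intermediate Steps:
o(I) = -3 (o(I) = 3 - 1*6 = 3 - 6 = -3)
p = 49 (p = 7² = 49)
L(z) = (-1 + z)*(7 + z)
J(c, X) = -591/4 (J(c, X) = -¾ + 49*(-3) = -¾ - 147 = -591/4)
4704 - J(3, L(T(3, 0))) = 4704 - 1*(-591/4) = 4704 + 591/4 = 19407/4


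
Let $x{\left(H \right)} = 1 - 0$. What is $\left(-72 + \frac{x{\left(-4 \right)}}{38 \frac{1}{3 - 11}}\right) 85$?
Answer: $- \frac{116620}{19} \approx -6137.9$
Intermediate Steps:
$x{\left(H \right)} = 1$ ($x{\left(H \right)} = 1 + 0 = 1$)
$\left(-72 + \frac{x{\left(-4 \right)}}{38 \frac{1}{3 - 11}}\right) 85 = \left(-72 + 1 \frac{1}{38 \frac{1}{3 - 11}}\right) 85 = \left(-72 + 1 \frac{1}{38 \frac{1}{-8}}\right) 85 = \left(-72 + 1 \frac{1}{38 \left(- \frac{1}{8}\right)}\right) 85 = \left(-72 + 1 \frac{1}{- \frac{19}{4}}\right) 85 = \left(-72 + 1 \left(- \frac{4}{19}\right)\right) 85 = \left(-72 - \frac{4}{19}\right) 85 = \left(- \frac{1372}{19}\right) 85 = - \frac{116620}{19}$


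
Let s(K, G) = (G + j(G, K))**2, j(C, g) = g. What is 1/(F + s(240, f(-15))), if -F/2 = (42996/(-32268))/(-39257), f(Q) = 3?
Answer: 105562073/6233334841411 ≈ 1.6935e-5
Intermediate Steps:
s(K, G) = (G + K)**2
F = -7166/105562073 (F = -2*42996/(-32268)/(-39257) = -2*42996*(-1/32268)*(-1)/39257 = -(-7166)*(-1)/(2689*39257) = -2*3583/105562073 = -7166/105562073 ≈ -6.7884e-5)
1/(F + s(240, f(-15))) = 1/(-7166/105562073 + (3 + 240)**2) = 1/(-7166/105562073 + 243**2) = 1/(-7166/105562073 + 59049) = 1/(6233334841411/105562073) = 105562073/6233334841411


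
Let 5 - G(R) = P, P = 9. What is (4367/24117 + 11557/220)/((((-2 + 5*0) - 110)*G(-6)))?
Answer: 279680909/2376971520 ≈ 0.11766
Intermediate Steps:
G(R) = -4 (G(R) = 5 - 1*9 = 5 - 9 = -4)
(4367/24117 + 11557/220)/((((-2 + 5*0) - 110)*G(-6))) = (4367/24117 + 11557/220)/((((-2 + 5*0) - 110)*(-4))) = (4367*(1/24117) + 11557*(1/220))/((((-2 + 0) - 110)*(-4))) = (4367/24117 + 11557/220)/(((-2 - 110)*(-4))) = 279680909/(5305740*((-112*(-4)))) = (279680909/5305740)/448 = (279680909/5305740)*(1/448) = 279680909/2376971520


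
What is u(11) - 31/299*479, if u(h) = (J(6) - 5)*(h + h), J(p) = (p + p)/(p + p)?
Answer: -41161/299 ≈ -137.66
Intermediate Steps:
J(p) = 1 (J(p) = (2*p)/((2*p)) = (2*p)*(1/(2*p)) = 1)
u(h) = -8*h (u(h) = (1 - 5)*(h + h) = -8*h)
u(11) - 31/299*479 = -8*11 - 31/299*479 = -88 - 31*1/299*479 = -88 - 31/299*479 = -88 - 14849/299 = -41161/299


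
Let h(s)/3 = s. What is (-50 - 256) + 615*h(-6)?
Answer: -11376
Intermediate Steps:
h(s) = 3*s
(-50 - 256) + 615*h(-6) = (-50 - 256) + 615*(3*(-6)) = -306 + 615*(-18) = -306 - 11070 = -11376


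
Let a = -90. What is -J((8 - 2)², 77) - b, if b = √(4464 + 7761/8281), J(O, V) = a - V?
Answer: 167 - √36974145/91 ≈ 100.18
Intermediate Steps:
J(O, V) = -90 - V
b = √36974145/91 (b = √(4464 + 7761*(1/8281)) = √(4464 + 597/637) = √(2844165/637) = √36974145/91 ≈ 66.820)
-J((8 - 2)², 77) - b = -(-90 - 1*77) - √36974145/91 = -(-90 - 77) - √36974145/91 = -1*(-167) - √36974145/91 = 167 - √36974145/91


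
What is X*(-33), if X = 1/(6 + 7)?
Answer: -33/13 ≈ -2.5385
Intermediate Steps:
X = 1/13 ≈ 0.076923
X*(-33) = (1/13)*(-33) = -33/13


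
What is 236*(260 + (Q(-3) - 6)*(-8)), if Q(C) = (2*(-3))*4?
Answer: 118000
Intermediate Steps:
Q(C) = -24 (Q(C) = -6*4 = -24)
236*(260 + (Q(-3) - 6)*(-8)) = 236*(260 + (-24 - 6)*(-8)) = 236*(260 - 30*(-8)) = 236*(260 + 240) = 236*500 = 118000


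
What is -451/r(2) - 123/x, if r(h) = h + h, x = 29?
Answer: -13571/116 ≈ -116.99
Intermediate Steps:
r(h) = 2*h
-451/r(2) - 123/x = -451/(2*2) - 123/29 = -451/4 - 123*1/29 = -451*¼ - 123/29 = -451/4 - 123/29 = -13571/116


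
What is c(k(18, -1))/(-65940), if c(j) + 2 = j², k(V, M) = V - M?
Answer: -359/65940 ≈ -0.0054443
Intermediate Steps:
c(j) = -2 + j²
c(k(18, -1))/(-65940) = (-2 + (18 - 1*(-1))²)/(-65940) = (-2 + (18 + 1)²)*(-1/65940) = (-2 + 19²)*(-1/65940) = (-2 + 361)*(-1/65940) = 359*(-1/65940) = -359/65940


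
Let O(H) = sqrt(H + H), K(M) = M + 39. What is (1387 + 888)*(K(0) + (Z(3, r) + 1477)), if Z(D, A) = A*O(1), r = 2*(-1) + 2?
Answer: 3448900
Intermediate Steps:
K(M) = 39 + M
O(H) = sqrt(2)*sqrt(H) (O(H) = sqrt(2*H) = sqrt(2)*sqrt(H))
r = 0 (r = -2 + 2 = 0)
Z(D, A) = A*sqrt(2) (Z(D, A) = A*(sqrt(2)*sqrt(1)) = A*(sqrt(2)*1) = A*sqrt(2))
(1387 + 888)*(K(0) + (Z(3, r) + 1477)) = (1387 + 888)*((39 + 0) + (0*sqrt(2) + 1477)) = 2275*(39 + (0 + 1477)) = 2275*(39 + 1477) = 2275*1516 = 3448900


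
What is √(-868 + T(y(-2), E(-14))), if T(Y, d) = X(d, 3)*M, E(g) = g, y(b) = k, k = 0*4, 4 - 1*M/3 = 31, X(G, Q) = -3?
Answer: 25*I ≈ 25.0*I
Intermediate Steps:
M = -81 (M = 12 - 3*31 = 12 - 93 = -81)
k = 0
y(b) = 0
T(Y, d) = 243 (T(Y, d) = -3*(-81) = 243)
√(-868 + T(y(-2), E(-14))) = √(-868 + 243) = √(-625) = 25*I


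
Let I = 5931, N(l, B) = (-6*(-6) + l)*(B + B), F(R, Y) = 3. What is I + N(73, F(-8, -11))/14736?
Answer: 14566645/2456 ≈ 5931.0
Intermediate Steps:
N(l, B) = 2*B*(36 + l) (N(l, B) = (36 + l)*(2*B) = 2*B*(36 + l))
I + N(73, F(-8, -11))/14736 = 5931 + (2*3*(36 + 73))/14736 = 5931 + (2*3*109)*(1/14736) = 5931 + 654*(1/14736) = 5931 + 109/2456 = 14566645/2456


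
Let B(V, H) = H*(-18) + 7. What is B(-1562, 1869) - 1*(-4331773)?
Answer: 4298138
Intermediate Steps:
B(V, H) = 7 - 18*H (B(V, H) = -18*H + 7 = 7 - 18*H)
B(-1562, 1869) - 1*(-4331773) = (7 - 18*1869) - 1*(-4331773) = (7 - 33642) + 4331773 = -33635 + 4331773 = 4298138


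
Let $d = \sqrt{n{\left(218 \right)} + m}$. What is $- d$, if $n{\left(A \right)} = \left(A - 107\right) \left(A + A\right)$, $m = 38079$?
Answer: $- 5 \sqrt{3459} \approx -294.07$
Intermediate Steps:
$n{\left(A \right)} = 2 A \left(-107 + A\right)$ ($n{\left(A \right)} = \left(-107 + A\right) 2 A = 2 A \left(-107 + A\right)$)
$d = 5 \sqrt{3459}$ ($d = \sqrt{2 \cdot 218 \left(-107 + 218\right) + 38079} = \sqrt{2 \cdot 218 \cdot 111 + 38079} = \sqrt{48396 + 38079} = \sqrt{86475} = 5 \sqrt{3459} \approx 294.07$)
$- d = - 5 \sqrt{3459}$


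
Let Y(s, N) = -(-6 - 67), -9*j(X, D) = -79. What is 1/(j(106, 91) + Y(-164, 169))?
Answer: 9/736 ≈ 0.012228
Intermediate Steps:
j(X, D) = 79/9 (j(X, D) = -1/9*(-79) = 79/9)
Y(s, N) = 73 (Y(s, N) = -1*(-73) = 73)
1/(j(106, 91) + Y(-164, 169)) = 1/(79/9 + 73) = 1/(736/9) = 9/736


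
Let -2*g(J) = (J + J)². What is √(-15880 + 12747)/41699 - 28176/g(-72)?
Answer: 587/216 + I*√3133/41699 ≈ 2.7176 + 0.0013423*I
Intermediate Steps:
g(J) = -2*J² (g(J) = -(J + J)²/2 = -4*J²/2 = -2*J²)
√(-15880 + 12747)/41699 - 28176/g(-72) = √(-15880 + 12747)/41699 - 28176/((-2*(-72)²)) = √(-3133)*(1/41699) - 28176/((-2*5184)) = (I*√3133)*(1/41699) - 28176/(-10368) = I*√3133/41699 - 28176*(-1/10368) = I*√3133/41699 + 587/216 = 587/216 + I*√3133/41699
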